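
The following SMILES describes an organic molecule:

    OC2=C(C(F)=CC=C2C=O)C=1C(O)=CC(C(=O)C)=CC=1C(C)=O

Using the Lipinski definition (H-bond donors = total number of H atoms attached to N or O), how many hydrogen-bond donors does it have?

Donors: find every N or O and count the H atoms it carries.
  atom 1 (O): bond orders sum to 1 → 1 H
  atom 10 (O): bond orders sum to 2 → 0 H
  atom 13 (O): bond orders sum to 1 → 1 H
  atom 17 (O): bond orders sum to 2 → 0 H
  atom 23 (O): bond orders sum to 2 → 0 H
Lipinski HBD = 2.

2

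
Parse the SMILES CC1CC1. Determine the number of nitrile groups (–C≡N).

Scan the SMILES for the nitrile motif — none present.

0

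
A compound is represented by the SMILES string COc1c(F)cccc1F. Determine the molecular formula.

C7H6F2O

Walk through each heavy atom and fill implicit hydrogens from standard valence (C 4, N 3, O 2, S 2, halogen 1); for lowercase aromatic atoms, an aromatic c carries 1 H when it has two neighbours and 0 H with three, and aromatic n carries 0 H:
  atom 1: C, bond orders sum to 1 (valence 4) → 3 H
  atom 2: O, bond orders sum to 2 (valence 2) → 0 H
  atom 3: aromatic c, 3 neighbours → 0 H
  atom 4: aromatic c, 3 neighbours → 0 H
  atom 5: F (halogen, monovalent) → 0 H
  atom 6: aromatic c, 2 neighbours → 1 H
  atom 7: aromatic c, 2 neighbours → 1 H
  atom 8: aromatic c, 2 neighbours → 1 H
  atom 9: aromatic c, 3 neighbours → 0 H
  atom 10: F (halogen, monovalent) → 0 H
Totals → C:7, H:6, F:2, O:1.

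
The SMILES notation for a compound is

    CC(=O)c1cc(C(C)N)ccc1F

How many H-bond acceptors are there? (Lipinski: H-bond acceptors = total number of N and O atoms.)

N atoms: 1; O atoms: 1.
Lipinski HBA = 1 + 1 = 2.

2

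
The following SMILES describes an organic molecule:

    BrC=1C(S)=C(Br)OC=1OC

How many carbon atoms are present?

Count every carbon token in the SMILES (each C, including those in ring-closure positions and inside branches).
Carbon count: 5.

5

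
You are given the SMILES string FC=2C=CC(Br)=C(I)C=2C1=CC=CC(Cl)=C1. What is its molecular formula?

Walk through each heavy atom and fill implicit hydrogens from standard valence (C 4, N 3, O 2, S 2, halogen 1):
  atom 1: F (halogen, monovalent) → 0 H
  atom 2: C, bond orders sum to 4 (valence 4) → 0 H
  atom 3: C, bond orders sum to 3 (valence 4) → 1 H
  atom 4: C, bond orders sum to 3 (valence 4) → 1 H
  atom 5: C, bond orders sum to 4 (valence 4) → 0 H
  atom 6: Br (halogen, monovalent) → 0 H
  atom 7: C, bond orders sum to 4 (valence 4) → 0 H
  atom 8: I (halogen, monovalent) → 0 H
  atom 9: C, bond orders sum to 4 (valence 4) → 0 H
  atom 10: C, bond orders sum to 4 (valence 4) → 0 H
  atom 11: C, bond orders sum to 3 (valence 4) → 1 H
  atom 12: C, bond orders sum to 3 (valence 4) → 1 H
  atom 13: C, bond orders sum to 3 (valence 4) → 1 H
  atom 14: C, bond orders sum to 4 (valence 4) → 0 H
  atom 15: Cl (halogen, monovalent) → 0 H
  atom 16: C, bond orders sum to 3 (valence 4) → 1 H
Totals → C:12, H:6, Br:1, Cl:1, F:1, I:1.
In Hill order: C12H6BrClFI.

C12H6BrClFI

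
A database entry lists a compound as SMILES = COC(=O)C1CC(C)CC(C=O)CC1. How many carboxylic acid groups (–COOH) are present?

0

Scan the SMILES for the carboxylic acid motif — none present.
Groups that are present: 1 aldehyde, 1 ester.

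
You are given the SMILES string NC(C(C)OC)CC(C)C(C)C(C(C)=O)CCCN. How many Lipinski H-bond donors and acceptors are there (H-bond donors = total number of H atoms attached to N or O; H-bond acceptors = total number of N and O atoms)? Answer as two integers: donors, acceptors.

Donors: find every N or O and count the H atoms it carries.
  atom 1 (N): bond orders sum to 1 → 2 H
  atom 5 (O): bond orders sum to 2 → 0 H
  atom 15 (O): bond orders sum to 2 → 0 H
  atom 19 (N): bond orders sum to 1 → 2 H
Lipinski HBD = 4.
Acceptors: N atoms = 2, O atoms = 2 → HBA = 4.

4, 4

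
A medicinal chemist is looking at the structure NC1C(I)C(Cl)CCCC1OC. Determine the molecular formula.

C8H15ClINO

Walk through each heavy atom and fill implicit hydrogens from standard valence (C 4, N 3, O 2, S 2, halogen 1):
  atom 1: N, bond orders sum to 1 (valence 3) → 2 H
  atom 2: C, bond orders sum to 3 (valence 4) → 1 H
  atom 3: C, bond orders sum to 3 (valence 4) → 1 H
  atom 4: I (halogen, monovalent) → 0 H
  atom 5: C, bond orders sum to 3 (valence 4) → 1 H
  atom 6: Cl (halogen, monovalent) → 0 H
  atom 7: C, bond orders sum to 2 (valence 4) → 2 H
  atom 8: C, bond orders sum to 2 (valence 4) → 2 H
  atom 9: C, bond orders sum to 2 (valence 4) → 2 H
  atom 10: C, bond orders sum to 3 (valence 4) → 1 H
  atom 11: O, bond orders sum to 2 (valence 2) → 0 H
  atom 12: C, bond orders sum to 1 (valence 4) → 3 H
Totals → C:8, H:15, Cl:1, I:1, N:1, O:1.
In Hill order: C8H15ClINO.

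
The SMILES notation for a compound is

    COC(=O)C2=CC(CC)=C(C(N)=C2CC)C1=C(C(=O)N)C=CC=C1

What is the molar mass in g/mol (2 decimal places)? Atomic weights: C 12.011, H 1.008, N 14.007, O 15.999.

326.40 g/mol

First, the molecular formula is C19H22N2O3 (counting implicit H from valence).
  C: 19 × 12.011 = 228.209
  H: 22 × 1.008 = 22.176
  N: 2 × 14.007 = 28.014
  O: 3 × 15.999 = 47.997
Sum: 19×12.011 + 22×1.008 + 2×14.007 + 3×15.999 = 326.396 → 326.40 g/mol.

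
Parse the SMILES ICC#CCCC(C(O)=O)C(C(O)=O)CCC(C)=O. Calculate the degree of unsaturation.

5

Degree of unsaturation = (number of rings) + (number of π bonds).
Ring closures in the SMILES: 0.
π bonds: 3 double bonds (each 1 DoU), 1 triple bond (each 2 DoU) → 5 DoU from unsaturation.
Total DoU = 0 + 5 = 5.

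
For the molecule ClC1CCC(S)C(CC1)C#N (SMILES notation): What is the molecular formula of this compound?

C8H12ClNS

Walk through each heavy atom and fill implicit hydrogens from standard valence (C 4, N 3, O 2, S 2, halogen 1):
  atom 1: Cl (halogen, monovalent) → 0 H
  atom 2: C, bond orders sum to 3 (valence 4) → 1 H
  atom 3: C, bond orders sum to 2 (valence 4) → 2 H
  atom 4: C, bond orders sum to 2 (valence 4) → 2 H
  atom 5: C, bond orders sum to 3 (valence 4) → 1 H
  atom 6: S, bond orders sum to 1 (valence 2) → 1 H
  atom 7: C, bond orders sum to 3 (valence 4) → 1 H
  atom 8: C, bond orders sum to 2 (valence 4) → 2 H
  atom 9: C, bond orders sum to 2 (valence 4) → 2 H
  atom 10: C, bond orders sum to 4 (valence 4) → 0 H
  atom 11: N, bond orders sum to 3 (valence 3) → 0 H
Totals → C:8, H:12, Cl:1, N:1, S:1.
In Hill order: C8H12ClNS.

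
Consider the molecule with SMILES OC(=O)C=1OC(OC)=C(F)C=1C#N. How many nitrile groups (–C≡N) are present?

The nitrile motif appears at heavy-atom position 12 in the SMILES.
Other groups present: 1 carboxylic acid, 1 ether.
Nitrile count: 1.

1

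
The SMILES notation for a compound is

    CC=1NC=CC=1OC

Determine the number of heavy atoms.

Every atom symbol written in the SMILES (organic subset) is one heavy atom; implicit H are not written.
Heavy atoms by element → C:6, N:1, O:1.
Total: 8.

8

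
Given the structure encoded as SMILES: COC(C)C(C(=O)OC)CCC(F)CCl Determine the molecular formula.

Walk through each heavy atom and fill implicit hydrogens from standard valence (C 4, N 3, O 2, S 2, halogen 1):
  atom 1: C, bond orders sum to 1 (valence 4) → 3 H
  atom 2: O, bond orders sum to 2 (valence 2) → 0 H
  atom 3: C, bond orders sum to 3 (valence 4) → 1 H
  atom 4: C, bond orders sum to 1 (valence 4) → 3 H
  atom 5: C, bond orders sum to 3 (valence 4) → 1 H
  atom 6: C, bond orders sum to 4 (valence 4) → 0 H
  atom 7: O, bond orders sum to 2 (valence 2) → 0 H
  atom 8: O, bond orders sum to 2 (valence 2) → 0 H
  atom 9: C, bond orders sum to 1 (valence 4) → 3 H
  atom 10: C, bond orders sum to 2 (valence 4) → 2 H
  atom 11: C, bond orders sum to 2 (valence 4) → 2 H
  atom 12: C, bond orders sum to 3 (valence 4) → 1 H
  atom 13: F (halogen, monovalent) → 0 H
  atom 14: C, bond orders sum to 2 (valence 4) → 2 H
  atom 15: Cl (halogen, monovalent) → 0 H
Totals → C:10, H:18, Cl:1, F:1, O:3.
In Hill order: C10H18ClFO3.

C10H18ClFO3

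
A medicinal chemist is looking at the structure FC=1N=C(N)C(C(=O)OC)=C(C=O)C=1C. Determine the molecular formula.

Walk through each heavy atom and fill implicit hydrogens from standard valence (C 4, N 3, O 2, S 2, halogen 1):
  atom 1: F (halogen, monovalent) → 0 H
  atom 2: C, bond orders sum to 4 (valence 4) → 0 H
  atom 3: N, bond orders sum to 3 (valence 3) → 0 H
  atom 4: C, bond orders sum to 4 (valence 4) → 0 H
  atom 5: N, bond orders sum to 1 (valence 3) → 2 H
  atom 6: C, bond orders sum to 4 (valence 4) → 0 H
  atom 7: C, bond orders sum to 4 (valence 4) → 0 H
  atom 8: O, bond orders sum to 2 (valence 2) → 0 H
  atom 9: O, bond orders sum to 2 (valence 2) → 0 H
  atom 10: C, bond orders sum to 1 (valence 4) → 3 H
  atom 11: C, bond orders sum to 4 (valence 4) → 0 H
  atom 12: C, bond orders sum to 3 (valence 4) → 1 H
  atom 13: O, bond orders sum to 2 (valence 2) → 0 H
  atom 14: C, bond orders sum to 4 (valence 4) → 0 H
  atom 15: C, bond orders sum to 1 (valence 4) → 3 H
Totals → C:9, H:9, F:1, N:2, O:3.

C9H9FN2O3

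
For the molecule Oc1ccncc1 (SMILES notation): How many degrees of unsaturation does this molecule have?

Molecular formula: C5H5NO.
DoU = (2C + 2 + N − H − X) / 2, where X is the halogen count and O/S are ignored.
    = (2·5 + 2 + 1 − 5 − 0) / 2 = 8 / 2 = 4.

4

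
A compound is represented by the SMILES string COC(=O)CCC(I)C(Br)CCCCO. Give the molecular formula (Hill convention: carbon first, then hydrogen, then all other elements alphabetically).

C10H18BrIO3

Walk through each heavy atom and fill implicit hydrogens from standard valence (C 4, N 3, O 2, S 2, halogen 1):
  atom 1: C, bond orders sum to 1 (valence 4) → 3 H
  atom 2: O, bond orders sum to 2 (valence 2) → 0 H
  atom 3: C, bond orders sum to 4 (valence 4) → 0 H
  atom 4: O, bond orders sum to 2 (valence 2) → 0 H
  atom 5: C, bond orders sum to 2 (valence 4) → 2 H
  atom 6: C, bond orders sum to 2 (valence 4) → 2 H
  atom 7: C, bond orders sum to 3 (valence 4) → 1 H
  atom 8: I (halogen, monovalent) → 0 H
  atom 9: C, bond orders sum to 3 (valence 4) → 1 H
  atom 10: Br (halogen, monovalent) → 0 H
  atom 11: C, bond orders sum to 2 (valence 4) → 2 H
  atom 12: C, bond orders sum to 2 (valence 4) → 2 H
  atom 13: C, bond orders sum to 2 (valence 4) → 2 H
  atom 14: C, bond orders sum to 2 (valence 4) → 2 H
  atom 15: O, bond orders sum to 1 (valence 2) → 1 H
Totals → C:10, H:18, Br:1, I:1, O:3.
In Hill order: C10H18BrIO3.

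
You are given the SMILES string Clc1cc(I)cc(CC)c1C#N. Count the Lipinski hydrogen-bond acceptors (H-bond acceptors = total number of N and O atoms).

N atoms: 1; O atoms: 0.
Lipinski HBA = 1 + 0 = 1.

1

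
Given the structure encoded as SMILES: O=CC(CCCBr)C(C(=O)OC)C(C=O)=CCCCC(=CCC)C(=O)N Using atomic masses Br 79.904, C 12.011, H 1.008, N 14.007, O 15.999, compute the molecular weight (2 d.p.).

430.34 g/mol

First, the molecular formula is C19H28BrNO5 (counting implicit H from valence).
  Br: 1 × 79.904 = 79.904
  C: 19 × 12.011 = 228.209
  H: 28 × 1.008 = 28.224
  N: 1 × 14.007 = 14.007
  O: 5 × 15.999 = 79.995
Sum: 1×79.904 + 19×12.011 + 28×1.008 + 1×14.007 + 5×15.999 = 430.339 → 430.34 g/mol.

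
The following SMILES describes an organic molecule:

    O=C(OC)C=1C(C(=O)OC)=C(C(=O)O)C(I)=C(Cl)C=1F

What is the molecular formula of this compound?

C11H7ClFIO6

Walk through each heavy atom and fill implicit hydrogens from standard valence (C 4, N 3, O 2, S 2, halogen 1):
  atom 1: O, bond orders sum to 2 (valence 2) → 0 H
  atom 2: C, bond orders sum to 4 (valence 4) → 0 H
  atom 3: O, bond orders sum to 2 (valence 2) → 0 H
  atom 4: C, bond orders sum to 1 (valence 4) → 3 H
  atom 5: C, bond orders sum to 4 (valence 4) → 0 H
  atom 6: C, bond orders sum to 4 (valence 4) → 0 H
  atom 7: C, bond orders sum to 4 (valence 4) → 0 H
  atom 8: O, bond orders sum to 2 (valence 2) → 0 H
  atom 9: O, bond orders sum to 2 (valence 2) → 0 H
  atom 10: C, bond orders sum to 1 (valence 4) → 3 H
  atom 11: C, bond orders sum to 4 (valence 4) → 0 H
  atom 12: C, bond orders sum to 4 (valence 4) → 0 H
  atom 13: O, bond orders sum to 2 (valence 2) → 0 H
  atom 14: O, bond orders sum to 1 (valence 2) → 1 H
  atom 15: C, bond orders sum to 4 (valence 4) → 0 H
  atom 16: I (halogen, monovalent) → 0 H
  atom 17: C, bond orders sum to 4 (valence 4) → 0 H
  atom 18: Cl (halogen, monovalent) → 0 H
  atom 19: C, bond orders sum to 4 (valence 4) → 0 H
  atom 20: F (halogen, monovalent) → 0 H
Totals → C:11, H:7, Cl:1, F:1, I:1, O:6.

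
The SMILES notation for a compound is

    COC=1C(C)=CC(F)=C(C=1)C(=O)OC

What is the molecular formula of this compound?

Walk through each heavy atom and fill implicit hydrogens from standard valence (C 4, N 3, O 2, S 2, halogen 1):
  atom 1: C, bond orders sum to 1 (valence 4) → 3 H
  atom 2: O, bond orders sum to 2 (valence 2) → 0 H
  atom 3: C, bond orders sum to 4 (valence 4) → 0 H
  atom 4: C, bond orders sum to 4 (valence 4) → 0 H
  atom 5: C, bond orders sum to 1 (valence 4) → 3 H
  atom 6: C, bond orders sum to 3 (valence 4) → 1 H
  atom 7: C, bond orders sum to 4 (valence 4) → 0 H
  atom 8: F (halogen, monovalent) → 0 H
  atom 9: C, bond orders sum to 4 (valence 4) → 0 H
  atom 10: C, bond orders sum to 3 (valence 4) → 1 H
  atom 11: C, bond orders sum to 4 (valence 4) → 0 H
  atom 12: O, bond orders sum to 2 (valence 2) → 0 H
  atom 13: O, bond orders sum to 2 (valence 2) → 0 H
  atom 14: C, bond orders sum to 1 (valence 4) → 3 H
Totals → C:10, H:11, F:1, O:3.

C10H11FO3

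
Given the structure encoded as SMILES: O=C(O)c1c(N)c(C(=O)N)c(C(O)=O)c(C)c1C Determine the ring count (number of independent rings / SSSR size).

In SMILES, each pair of matching ring-closure digits denotes one ring-closing bond; the number of such bonds equals the number of independent rings.
Ring-closure bonds here: 1.

1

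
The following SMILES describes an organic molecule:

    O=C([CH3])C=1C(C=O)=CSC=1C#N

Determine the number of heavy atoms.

12

Every atom symbol written in the SMILES (organic subset) is one heavy atom; implicit H are not written.
Heavy atoms by element → C:8, N:1, O:2, S:1.
Total: 12.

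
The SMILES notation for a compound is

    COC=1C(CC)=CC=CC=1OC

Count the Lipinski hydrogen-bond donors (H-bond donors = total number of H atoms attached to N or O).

0

Donors: find every N or O and count the H atoms it carries.
  atom 2 (O): bond orders sum to 2 → 0 H
  atom 11 (O): bond orders sum to 2 → 0 H
Lipinski HBD = 0.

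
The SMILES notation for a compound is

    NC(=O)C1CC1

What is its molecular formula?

Walk through each heavy atom and fill implicit hydrogens from standard valence (C 4, N 3, O 2, S 2, halogen 1):
  atom 1: N, bond orders sum to 1 (valence 3) → 2 H
  atom 2: C, bond orders sum to 4 (valence 4) → 0 H
  atom 3: O, bond orders sum to 2 (valence 2) → 0 H
  atom 4: C, bond orders sum to 3 (valence 4) → 1 H
  atom 5: C, bond orders sum to 2 (valence 4) → 2 H
  atom 6: C, bond orders sum to 2 (valence 4) → 2 H
Totals → C:4, H:7, N:1, O:1.

C4H7NO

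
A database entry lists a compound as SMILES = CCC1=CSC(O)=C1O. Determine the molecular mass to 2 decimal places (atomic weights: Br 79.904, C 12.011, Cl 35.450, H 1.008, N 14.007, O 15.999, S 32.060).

First, the molecular formula is C6H8O2S (counting implicit H from valence).
  C: 6 × 12.011 = 72.066
  H: 8 × 1.008 = 8.064
  O: 2 × 15.999 = 31.998
  S: 1 × 32.060 = 32.060
Sum: 6×12.011 + 8×1.008 + 2×15.999 + 1×32.060 = 144.188 → 144.19 g/mol.

144.19 g/mol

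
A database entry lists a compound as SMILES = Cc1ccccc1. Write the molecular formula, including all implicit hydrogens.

Walk through each heavy atom and fill implicit hydrogens from standard valence (C 4, N 3, O 2, S 2, halogen 1); for lowercase aromatic atoms, an aromatic c carries 1 H when it has two neighbours and 0 H with three, and aromatic n carries 0 H:
  atom 1: C, bond orders sum to 1 (valence 4) → 3 H
  atom 2: aromatic c, 3 neighbours → 0 H
  atom 3: aromatic c, 2 neighbours → 1 H
  atom 4: aromatic c, 2 neighbours → 1 H
  atom 5: aromatic c, 2 neighbours → 1 H
  atom 6: aromatic c, 2 neighbours → 1 H
  atom 7: aromatic c, 2 neighbours → 1 H
Totals → C:7, H:8.
In Hill order: C7H8.

C7H8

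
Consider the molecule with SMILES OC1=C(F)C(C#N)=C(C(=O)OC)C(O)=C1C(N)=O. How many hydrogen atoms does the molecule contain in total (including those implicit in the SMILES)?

Walk through each heavy atom and fill implicit hydrogens from standard valence (C 4, N 3, O 2, S 2, halogen 1):
  atom 1: O, bond orders sum to 1 (valence 2) → 1 H
  atom 2: C, bond orders sum to 4 (valence 4) → 0 H
  atom 3: C, bond orders sum to 4 (valence 4) → 0 H
  atom 4: F (halogen, monovalent) → 0 H
  atom 5: C, bond orders sum to 4 (valence 4) → 0 H
  atom 6: C, bond orders sum to 4 (valence 4) → 0 H
  atom 7: N, bond orders sum to 3 (valence 3) → 0 H
  atom 8: C, bond orders sum to 4 (valence 4) → 0 H
  atom 9: C, bond orders sum to 4 (valence 4) → 0 H
  atom 10: O, bond orders sum to 2 (valence 2) → 0 H
  atom 11: O, bond orders sum to 2 (valence 2) → 0 H
  atom 12: C, bond orders sum to 1 (valence 4) → 3 H
  atom 13: C, bond orders sum to 4 (valence 4) → 0 H
  atom 14: O, bond orders sum to 1 (valence 2) → 1 H
  atom 15: C, bond orders sum to 4 (valence 4) → 0 H
  atom 16: C, bond orders sum to 4 (valence 4) → 0 H
  atom 17: N, bond orders sum to 1 (valence 3) → 2 H
  atom 18: O, bond orders sum to 2 (valence 2) → 0 H
Total hydrogens: 7.

7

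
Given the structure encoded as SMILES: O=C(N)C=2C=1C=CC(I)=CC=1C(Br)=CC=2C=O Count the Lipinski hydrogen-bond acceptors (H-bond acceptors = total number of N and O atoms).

3

N atoms: 1; O atoms: 2.
Lipinski HBA = 1 + 2 = 3.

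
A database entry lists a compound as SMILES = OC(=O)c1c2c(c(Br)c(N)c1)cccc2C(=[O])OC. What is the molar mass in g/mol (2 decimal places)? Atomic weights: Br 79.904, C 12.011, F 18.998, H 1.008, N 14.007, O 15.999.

First, the molecular formula is C13H10BrNO4 (counting implicit H from valence).
  Br: 1 × 79.904 = 79.904
  C: 13 × 12.011 = 156.143
  H: 10 × 1.008 = 10.080
  N: 1 × 14.007 = 14.007
  O: 4 × 15.999 = 63.996
Sum: 1×79.904 + 13×12.011 + 10×1.008 + 1×14.007 + 4×15.999 = 324.130 → 324.13 g/mol.

324.13 g/mol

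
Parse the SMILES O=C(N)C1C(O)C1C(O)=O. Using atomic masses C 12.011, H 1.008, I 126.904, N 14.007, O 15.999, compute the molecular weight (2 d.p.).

First, the molecular formula is C5H7NO4 (counting implicit H from valence).
  C: 5 × 12.011 = 60.055
  H: 7 × 1.008 = 7.056
  N: 1 × 14.007 = 14.007
  O: 4 × 15.999 = 63.996
Sum: 5×12.011 + 7×1.008 + 1×14.007 + 4×15.999 = 145.114 → 145.11 g/mol.

145.11 g/mol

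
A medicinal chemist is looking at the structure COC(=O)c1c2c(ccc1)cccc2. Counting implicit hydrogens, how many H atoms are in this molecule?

Walk through each heavy atom and fill implicit hydrogens from standard valence (C 4, N 3, O 2, S 2, halogen 1); for lowercase aromatic atoms, an aromatic c carries 1 H when it has two neighbours and 0 H with three, and aromatic n carries 0 H:
  atom 1: C, bond orders sum to 1 (valence 4) → 3 H
  atom 2: O, bond orders sum to 2 (valence 2) → 0 H
  atom 3: C, bond orders sum to 4 (valence 4) → 0 H
  atom 4: O, bond orders sum to 2 (valence 2) → 0 H
  atom 5: aromatic c, 3 neighbours → 0 H
  atom 6: aromatic c, 3 neighbours → 0 H
  atom 7: aromatic c, 3 neighbours → 0 H
  atom 8: aromatic c, 2 neighbours → 1 H
  atom 9: aromatic c, 2 neighbours → 1 H
  atom 10: aromatic c, 2 neighbours → 1 H
  atom 11: aromatic c, 2 neighbours → 1 H
  atom 12: aromatic c, 2 neighbours → 1 H
  atom 13: aromatic c, 2 neighbours → 1 H
  atom 14: aromatic c, 2 neighbours → 1 H
Total hydrogens: 10.

10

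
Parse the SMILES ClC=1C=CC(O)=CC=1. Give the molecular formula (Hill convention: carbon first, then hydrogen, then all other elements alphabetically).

Walk through each heavy atom and fill implicit hydrogens from standard valence (C 4, N 3, O 2, S 2, halogen 1):
  atom 1: Cl (halogen, monovalent) → 0 H
  atom 2: C, bond orders sum to 4 (valence 4) → 0 H
  atom 3: C, bond orders sum to 3 (valence 4) → 1 H
  atom 4: C, bond orders sum to 3 (valence 4) → 1 H
  atom 5: C, bond orders sum to 4 (valence 4) → 0 H
  atom 6: O, bond orders sum to 1 (valence 2) → 1 H
  atom 7: C, bond orders sum to 3 (valence 4) → 1 H
  atom 8: C, bond orders sum to 3 (valence 4) → 1 H
Totals → C:6, H:5, Cl:1, O:1.
In Hill order: C6H5ClO.

C6H5ClO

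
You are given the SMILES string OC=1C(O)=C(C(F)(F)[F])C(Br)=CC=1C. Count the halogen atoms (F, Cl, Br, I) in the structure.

Halogen atoms appear at heavy-atom positions 7, 8, 9, 11 (1×Br, 3×F).
Other groups present: 2 hydroxyl.
Halogen count: 4.

4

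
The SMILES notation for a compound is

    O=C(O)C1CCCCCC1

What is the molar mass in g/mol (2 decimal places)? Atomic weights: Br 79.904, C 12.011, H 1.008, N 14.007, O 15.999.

142.20 g/mol

First, the molecular formula is C8H14O2 (counting implicit H from valence).
  C: 8 × 12.011 = 96.088
  H: 14 × 1.008 = 14.112
  O: 2 × 15.999 = 31.998
Sum: 8×12.011 + 14×1.008 + 2×15.999 = 142.198 → 142.20 g/mol.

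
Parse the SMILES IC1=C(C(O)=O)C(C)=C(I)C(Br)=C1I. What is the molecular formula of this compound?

C8H4BrI3O2

Walk through each heavy atom and fill implicit hydrogens from standard valence (C 4, N 3, O 2, S 2, halogen 1):
  atom 1: I (halogen, monovalent) → 0 H
  atom 2: C, bond orders sum to 4 (valence 4) → 0 H
  atom 3: C, bond orders sum to 4 (valence 4) → 0 H
  atom 4: C, bond orders sum to 4 (valence 4) → 0 H
  atom 5: O, bond orders sum to 1 (valence 2) → 1 H
  atom 6: O, bond orders sum to 2 (valence 2) → 0 H
  atom 7: C, bond orders sum to 4 (valence 4) → 0 H
  atom 8: C, bond orders sum to 1 (valence 4) → 3 H
  atom 9: C, bond orders sum to 4 (valence 4) → 0 H
  atom 10: I (halogen, monovalent) → 0 H
  atom 11: C, bond orders sum to 4 (valence 4) → 0 H
  atom 12: Br (halogen, monovalent) → 0 H
  atom 13: C, bond orders sum to 4 (valence 4) → 0 H
  atom 14: I (halogen, monovalent) → 0 H
Totals → C:8, H:4, Br:1, I:3, O:2.
In Hill order: C8H4BrI3O2.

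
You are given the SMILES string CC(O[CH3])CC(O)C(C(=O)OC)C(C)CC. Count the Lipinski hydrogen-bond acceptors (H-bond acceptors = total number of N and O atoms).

N atoms: 0; O atoms: 4.
Lipinski HBA = 0 + 4 = 4.

4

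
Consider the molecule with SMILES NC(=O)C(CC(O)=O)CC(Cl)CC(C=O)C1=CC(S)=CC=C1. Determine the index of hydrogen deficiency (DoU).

Degree of unsaturation = (number of rings) + (number of π bonds).
Ring closures in the SMILES: 1.
π bonds: 6 double bonds (each 1 DoU) → 6 DoU from unsaturation.
Total DoU = 1 + 6 = 7.

7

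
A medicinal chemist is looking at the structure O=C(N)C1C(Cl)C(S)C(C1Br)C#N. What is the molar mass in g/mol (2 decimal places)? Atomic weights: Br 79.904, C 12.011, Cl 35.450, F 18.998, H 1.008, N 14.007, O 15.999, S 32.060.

283.57 g/mol

First, the molecular formula is C7H8BrClN2OS (counting implicit H from valence).
  Br: 1 × 79.904 = 79.904
  C: 7 × 12.011 = 84.077
  Cl: 1 × 35.450 = 35.450
  H: 8 × 1.008 = 8.064
  N: 2 × 14.007 = 28.014
  O: 1 × 15.999 = 15.999
  S: 1 × 32.060 = 32.060
Sum: 1×79.904 + 7×12.011 + 1×35.450 + 8×1.008 + 2×14.007 + 1×15.999 + 1×32.060 = 283.568 → 283.57 g/mol.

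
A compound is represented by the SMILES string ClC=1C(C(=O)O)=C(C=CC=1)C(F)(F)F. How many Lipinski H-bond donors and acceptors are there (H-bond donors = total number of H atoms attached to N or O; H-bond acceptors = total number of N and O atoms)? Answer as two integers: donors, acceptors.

1, 2

Donors: find every N or O and count the H atoms it carries.
  atom 5 (O): bond orders sum to 2 → 0 H
  atom 6 (O): bond orders sum to 1 → 1 H
Lipinski HBD = 1.
Acceptors: N atoms = 0, O atoms = 2 → HBA = 2.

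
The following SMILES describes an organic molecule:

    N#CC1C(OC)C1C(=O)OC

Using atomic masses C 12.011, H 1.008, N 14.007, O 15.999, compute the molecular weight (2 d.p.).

First, the molecular formula is C7H9NO3 (counting implicit H from valence).
  C: 7 × 12.011 = 84.077
  H: 9 × 1.008 = 9.072
  N: 1 × 14.007 = 14.007
  O: 3 × 15.999 = 47.997
Sum: 7×12.011 + 9×1.008 + 1×14.007 + 3×15.999 = 155.153 → 155.15 g/mol.

155.15 g/mol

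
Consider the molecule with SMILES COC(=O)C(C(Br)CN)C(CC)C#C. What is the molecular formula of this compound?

Walk through each heavy atom and fill implicit hydrogens from standard valence (C 4, N 3, O 2, S 2, halogen 1):
  atom 1: C, bond orders sum to 1 (valence 4) → 3 H
  atom 2: O, bond orders sum to 2 (valence 2) → 0 H
  atom 3: C, bond orders sum to 4 (valence 4) → 0 H
  atom 4: O, bond orders sum to 2 (valence 2) → 0 H
  atom 5: C, bond orders sum to 3 (valence 4) → 1 H
  atom 6: C, bond orders sum to 3 (valence 4) → 1 H
  atom 7: Br (halogen, monovalent) → 0 H
  atom 8: C, bond orders sum to 2 (valence 4) → 2 H
  atom 9: N, bond orders sum to 1 (valence 3) → 2 H
  atom 10: C, bond orders sum to 3 (valence 4) → 1 H
  atom 11: C, bond orders sum to 2 (valence 4) → 2 H
  atom 12: C, bond orders sum to 1 (valence 4) → 3 H
  atom 13: C, bond orders sum to 4 (valence 4) → 0 H
  atom 14: C, bond orders sum to 3 (valence 4) → 1 H
Totals → C:10, H:16, Br:1, N:1, O:2.

C10H16BrNO2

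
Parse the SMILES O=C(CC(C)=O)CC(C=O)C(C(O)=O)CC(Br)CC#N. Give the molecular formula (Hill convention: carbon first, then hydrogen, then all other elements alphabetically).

C13H16BrNO5

Walk through each heavy atom and fill implicit hydrogens from standard valence (C 4, N 3, O 2, S 2, halogen 1):
  atom 1: O, bond orders sum to 2 (valence 2) → 0 H
  atom 2: C, bond orders sum to 4 (valence 4) → 0 H
  atom 3: C, bond orders sum to 2 (valence 4) → 2 H
  atom 4: C, bond orders sum to 4 (valence 4) → 0 H
  atom 5: C, bond orders sum to 1 (valence 4) → 3 H
  atom 6: O, bond orders sum to 2 (valence 2) → 0 H
  atom 7: C, bond orders sum to 2 (valence 4) → 2 H
  atom 8: C, bond orders sum to 3 (valence 4) → 1 H
  atom 9: C, bond orders sum to 3 (valence 4) → 1 H
  atom 10: O, bond orders sum to 2 (valence 2) → 0 H
  atom 11: C, bond orders sum to 3 (valence 4) → 1 H
  atom 12: C, bond orders sum to 4 (valence 4) → 0 H
  atom 13: O, bond orders sum to 1 (valence 2) → 1 H
  atom 14: O, bond orders sum to 2 (valence 2) → 0 H
  atom 15: C, bond orders sum to 2 (valence 4) → 2 H
  atom 16: C, bond orders sum to 3 (valence 4) → 1 H
  atom 17: Br (halogen, monovalent) → 0 H
  atom 18: C, bond orders sum to 2 (valence 4) → 2 H
  atom 19: C, bond orders sum to 4 (valence 4) → 0 H
  atom 20: N, bond orders sum to 3 (valence 3) → 0 H
Totals → C:13, H:16, Br:1, N:1, O:5.
In Hill order: C13H16BrNO5.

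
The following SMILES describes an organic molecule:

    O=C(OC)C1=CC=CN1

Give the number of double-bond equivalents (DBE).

4

Degree of unsaturation = (number of rings) + (number of π bonds).
Ring closures in the SMILES: 1.
π bonds: 3 double bonds (each 1 DoU) → 3 DoU from unsaturation.
Total DoU = 1 + 3 = 4.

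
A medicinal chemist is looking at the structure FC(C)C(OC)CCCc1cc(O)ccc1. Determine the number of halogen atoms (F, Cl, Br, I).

Halogen atoms appear at heavy-atom position 1 (1×F).
Other groups present: 1 ether, 1 hydroxyl.
Halogen count: 1.

1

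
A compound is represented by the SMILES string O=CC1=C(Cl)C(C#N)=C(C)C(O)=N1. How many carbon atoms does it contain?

8

Count every carbon token in the SMILES (each C, including those in ring-closure positions and inside branches).
Carbon count: 8.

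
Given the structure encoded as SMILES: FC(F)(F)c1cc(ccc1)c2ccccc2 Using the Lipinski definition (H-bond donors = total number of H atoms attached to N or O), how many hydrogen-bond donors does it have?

0

Donors: find every N or O and count the H atoms it carries.
  (no N or O atoms present)
Lipinski HBD = 0.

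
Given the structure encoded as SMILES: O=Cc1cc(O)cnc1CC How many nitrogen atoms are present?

1

Scan the SMILES for N atoms (remember two-letter symbols like Cl and Br are single atoms).
Nitrogen count: 1.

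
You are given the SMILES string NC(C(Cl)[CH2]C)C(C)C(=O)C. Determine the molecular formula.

Walk through each heavy atom and fill implicit hydrogens from standard valence (C 4, N 3, O 2, S 2, halogen 1):
  atom 1: N, bond orders sum to 1 (valence 3) → 2 H
  atom 2: C, bond orders sum to 3 (valence 4) → 1 H
  atom 3: C, bond orders sum to 3 (valence 4) → 1 H
  atom 4: Cl (halogen, monovalent) → 0 H
  atom 5: C with explicit H count 2
  atom 6: C, bond orders sum to 1 (valence 4) → 3 H
  atom 7: C, bond orders sum to 3 (valence 4) → 1 H
  atom 8: C, bond orders sum to 1 (valence 4) → 3 H
  atom 9: C, bond orders sum to 4 (valence 4) → 0 H
  atom 10: O, bond orders sum to 2 (valence 2) → 0 H
  atom 11: C, bond orders sum to 1 (valence 4) → 3 H
Totals → C:8, H:16, Cl:1, N:1, O:1.

C8H16ClNO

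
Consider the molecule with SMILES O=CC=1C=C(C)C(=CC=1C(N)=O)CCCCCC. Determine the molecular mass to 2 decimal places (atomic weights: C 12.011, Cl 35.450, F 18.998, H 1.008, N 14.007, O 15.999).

247.34 g/mol

First, the molecular formula is C15H21NO2 (counting implicit H from valence).
  C: 15 × 12.011 = 180.165
  H: 21 × 1.008 = 21.168
  N: 1 × 14.007 = 14.007
  O: 2 × 15.999 = 31.998
Sum: 15×12.011 + 21×1.008 + 1×14.007 + 2×15.999 = 247.338 → 247.34 g/mol.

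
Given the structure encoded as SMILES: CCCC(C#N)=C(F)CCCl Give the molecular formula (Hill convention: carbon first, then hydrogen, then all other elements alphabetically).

C8H11ClFN

Walk through each heavy atom and fill implicit hydrogens from standard valence (C 4, N 3, O 2, S 2, halogen 1):
  atom 1: C, bond orders sum to 1 (valence 4) → 3 H
  atom 2: C, bond orders sum to 2 (valence 4) → 2 H
  atom 3: C, bond orders sum to 2 (valence 4) → 2 H
  atom 4: C, bond orders sum to 4 (valence 4) → 0 H
  atom 5: C, bond orders sum to 4 (valence 4) → 0 H
  atom 6: N, bond orders sum to 3 (valence 3) → 0 H
  atom 7: C, bond orders sum to 4 (valence 4) → 0 H
  atom 8: F (halogen, monovalent) → 0 H
  atom 9: C, bond orders sum to 2 (valence 4) → 2 H
  atom 10: C, bond orders sum to 2 (valence 4) → 2 H
  atom 11: Cl (halogen, monovalent) → 0 H
Totals → C:8, H:11, Cl:1, F:1, N:1.
In Hill order: C8H11ClFN.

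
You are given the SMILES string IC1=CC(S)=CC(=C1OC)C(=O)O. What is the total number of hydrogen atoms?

Walk through each heavy atom and fill implicit hydrogens from standard valence (C 4, N 3, O 2, S 2, halogen 1):
  atom 1: I (halogen, monovalent) → 0 H
  atom 2: C, bond orders sum to 4 (valence 4) → 0 H
  atom 3: C, bond orders sum to 3 (valence 4) → 1 H
  atom 4: C, bond orders sum to 4 (valence 4) → 0 H
  atom 5: S, bond orders sum to 1 (valence 2) → 1 H
  atom 6: C, bond orders sum to 3 (valence 4) → 1 H
  atom 7: C, bond orders sum to 4 (valence 4) → 0 H
  atom 8: C, bond orders sum to 4 (valence 4) → 0 H
  atom 9: O, bond orders sum to 2 (valence 2) → 0 H
  atom 10: C, bond orders sum to 1 (valence 4) → 3 H
  atom 11: C, bond orders sum to 4 (valence 4) → 0 H
  atom 12: O, bond orders sum to 2 (valence 2) → 0 H
  atom 13: O, bond orders sum to 1 (valence 2) → 1 H
Total hydrogens: 7.

7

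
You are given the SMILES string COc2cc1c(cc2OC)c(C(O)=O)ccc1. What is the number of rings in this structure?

In SMILES, each pair of matching ring-closure digits denotes one ring-closing bond; the number of such bonds equals the number of independent rings.
Ring-closure bonds here: 2.

2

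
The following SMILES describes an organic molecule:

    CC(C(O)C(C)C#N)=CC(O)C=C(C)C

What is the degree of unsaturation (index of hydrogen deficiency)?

4

Molecular formula: C12H19NO2.
DoU = (2C + 2 + N − H − X) / 2, where X is the halogen count and O/S are ignored.
    = (2·12 + 2 + 1 − 19 − 0) / 2 = 8 / 2 = 4.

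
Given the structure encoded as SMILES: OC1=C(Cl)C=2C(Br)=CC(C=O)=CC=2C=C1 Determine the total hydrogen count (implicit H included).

Walk through each heavy atom and fill implicit hydrogens from standard valence (C 4, N 3, O 2, S 2, halogen 1):
  atom 1: O, bond orders sum to 1 (valence 2) → 1 H
  atom 2: C, bond orders sum to 4 (valence 4) → 0 H
  atom 3: C, bond orders sum to 4 (valence 4) → 0 H
  atom 4: Cl (halogen, monovalent) → 0 H
  atom 5: C, bond orders sum to 4 (valence 4) → 0 H
  atom 6: C, bond orders sum to 4 (valence 4) → 0 H
  atom 7: Br (halogen, monovalent) → 0 H
  atom 8: C, bond orders sum to 3 (valence 4) → 1 H
  atom 9: C, bond orders sum to 4 (valence 4) → 0 H
  atom 10: C, bond orders sum to 3 (valence 4) → 1 H
  atom 11: O, bond orders sum to 2 (valence 2) → 0 H
  atom 12: C, bond orders sum to 3 (valence 4) → 1 H
  atom 13: C, bond orders sum to 4 (valence 4) → 0 H
  atom 14: C, bond orders sum to 3 (valence 4) → 1 H
  atom 15: C, bond orders sum to 3 (valence 4) → 1 H
Total hydrogens: 6.

6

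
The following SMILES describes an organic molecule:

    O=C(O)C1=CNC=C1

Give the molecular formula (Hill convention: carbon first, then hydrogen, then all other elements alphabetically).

C5H5NO2

Walk through each heavy atom and fill implicit hydrogens from standard valence (C 4, N 3, O 2, S 2, halogen 1):
  atom 1: O, bond orders sum to 2 (valence 2) → 0 H
  atom 2: C, bond orders sum to 4 (valence 4) → 0 H
  atom 3: O, bond orders sum to 1 (valence 2) → 1 H
  atom 4: C, bond orders sum to 4 (valence 4) → 0 H
  atom 5: C, bond orders sum to 3 (valence 4) → 1 H
  atom 6: N, bond orders sum to 2 (valence 3) → 1 H
  atom 7: C, bond orders sum to 3 (valence 4) → 1 H
  atom 8: C, bond orders sum to 3 (valence 4) → 1 H
Totals → C:5, H:5, N:1, O:2.
In Hill order: C5H5NO2.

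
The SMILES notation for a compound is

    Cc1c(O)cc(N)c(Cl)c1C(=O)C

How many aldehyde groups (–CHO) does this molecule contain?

0

Scan the SMILES for the aldehyde motif — none present.
Groups that are present: 1 hydroxyl, 1 ketone, 1 primary amine.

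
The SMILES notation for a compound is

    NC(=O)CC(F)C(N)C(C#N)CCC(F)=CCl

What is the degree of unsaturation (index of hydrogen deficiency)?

4

Degree of unsaturation = (number of rings) + (number of π bonds).
Ring closures in the SMILES: 0.
π bonds: 2 double bonds (each 1 DoU), 1 triple bond (each 2 DoU) → 4 DoU from unsaturation.
Total DoU = 0 + 4 = 4.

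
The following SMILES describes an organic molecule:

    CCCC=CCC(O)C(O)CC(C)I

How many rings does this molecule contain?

0

In SMILES, each pair of matching ring-closure digits denotes one ring-closing bond; the number of such bonds equals the number of independent rings.
Ring-closure bonds here: 0.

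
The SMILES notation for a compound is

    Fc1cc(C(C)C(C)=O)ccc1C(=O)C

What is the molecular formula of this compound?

Walk through each heavy atom and fill implicit hydrogens from standard valence (C 4, N 3, O 2, S 2, halogen 1); for lowercase aromatic atoms, an aromatic c carries 1 H when it has two neighbours and 0 H with three, and aromatic n carries 0 H:
  atom 1: F (halogen, monovalent) → 0 H
  atom 2: aromatic c, 3 neighbours → 0 H
  atom 3: aromatic c, 2 neighbours → 1 H
  atom 4: aromatic c, 3 neighbours → 0 H
  atom 5: C, bond orders sum to 3 (valence 4) → 1 H
  atom 6: C, bond orders sum to 1 (valence 4) → 3 H
  atom 7: C, bond orders sum to 4 (valence 4) → 0 H
  atom 8: C, bond orders sum to 1 (valence 4) → 3 H
  atom 9: O, bond orders sum to 2 (valence 2) → 0 H
  atom 10: aromatic c, 2 neighbours → 1 H
  atom 11: aromatic c, 2 neighbours → 1 H
  atom 12: aromatic c, 3 neighbours → 0 H
  atom 13: C, bond orders sum to 4 (valence 4) → 0 H
  atom 14: O, bond orders sum to 2 (valence 2) → 0 H
  atom 15: C, bond orders sum to 1 (valence 4) → 3 H
Totals → C:12, H:13, F:1, O:2.

C12H13FO2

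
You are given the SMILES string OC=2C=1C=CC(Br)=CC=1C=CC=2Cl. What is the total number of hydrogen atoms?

6

Walk through each heavy atom and fill implicit hydrogens from standard valence (C 4, N 3, O 2, S 2, halogen 1):
  atom 1: O, bond orders sum to 1 (valence 2) → 1 H
  atom 2: C, bond orders sum to 4 (valence 4) → 0 H
  atom 3: C, bond orders sum to 4 (valence 4) → 0 H
  atom 4: C, bond orders sum to 3 (valence 4) → 1 H
  atom 5: C, bond orders sum to 3 (valence 4) → 1 H
  atom 6: C, bond orders sum to 4 (valence 4) → 0 H
  atom 7: Br (halogen, monovalent) → 0 H
  atom 8: C, bond orders sum to 3 (valence 4) → 1 H
  atom 9: C, bond orders sum to 4 (valence 4) → 0 H
  atom 10: C, bond orders sum to 3 (valence 4) → 1 H
  atom 11: C, bond orders sum to 3 (valence 4) → 1 H
  atom 12: C, bond orders sum to 4 (valence 4) → 0 H
  atom 13: Cl (halogen, monovalent) → 0 H
Total hydrogens: 6.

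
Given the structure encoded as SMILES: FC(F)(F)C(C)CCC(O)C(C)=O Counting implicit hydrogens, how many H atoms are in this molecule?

Walk through each heavy atom and fill implicit hydrogens from standard valence (C 4, N 3, O 2, S 2, halogen 1):
  atom 1: F (halogen, monovalent) → 0 H
  atom 2: C, bond orders sum to 4 (valence 4) → 0 H
  atom 3: F (halogen, monovalent) → 0 H
  atom 4: F (halogen, monovalent) → 0 H
  atom 5: C, bond orders sum to 3 (valence 4) → 1 H
  atom 6: C, bond orders sum to 1 (valence 4) → 3 H
  atom 7: C, bond orders sum to 2 (valence 4) → 2 H
  atom 8: C, bond orders sum to 2 (valence 4) → 2 H
  atom 9: C, bond orders sum to 3 (valence 4) → 1 H
  atom 10: O, bond orders sum to 1 (valence 2) → 1 H
  atom 11: C, bond orders sum to 4 (valence 4) → 0 H
  atom 12: C, bond orders sum to 1 (valence 4) → 3 H
  atom 13: O, bond orders sum to 2 (valence 2) → 0 H
Total hydrogens: 13.

13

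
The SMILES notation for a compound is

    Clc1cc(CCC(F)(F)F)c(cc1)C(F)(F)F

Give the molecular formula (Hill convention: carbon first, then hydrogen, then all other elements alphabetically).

Walk through each heavy atom and fill implicit hydrogens from standard valence (C 4, N 3, O 2, S 2, halogen 1); for lowercase aromatic atoms, an aromatic c carries 1 H when it has two neighbours and 0 H with three, and aromatic n carries 0 H:
  atom 1: Cl (halogen, monovalent) → 0 H
  atom 2: aromatic c, 3 neighbours → 0 H
  atom 3: aromatic c, 2 neighbours → 1 H
  atom 4: aromatic c, 3 neighbours → 0 H
  atom 5: C, bond orders sum to 2 (valence 4) → 2 H
  atom 6: C, bond orders sum to 2 (valence 4) → 2 H
  atom 7: C, bond orders sum to 4 (valence 4) → 0 H
  atom 8: F (halogen, monovalent) → 0 H
  atom 9: F (halogen, monovalent) → 0 H
  atom 10: F (halogen, monovalent) → 0 H
  atom 11: aromatic c, 3 neighbours → 0 H
  atom 12: aromatic c, 2 neighbours → 1 H
  atom 13: aromatic c, 2 neighbours → 1 H
  atom 14: C, bond orders sum to 4 (valence 4) → 0 H
  atom 15: F (halogen, monovalent) → 0 H
  atom 16: F (halogen, monovalent) → 0 H
  atom 17: F (halogen, monovalent) → 0 H
Totals → C:10, H:7, Cl:1, F:6.

C10H7ClF6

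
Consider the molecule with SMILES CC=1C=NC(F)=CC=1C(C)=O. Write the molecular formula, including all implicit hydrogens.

Walk through each heavy atom and fill implicit hydrogens from standard valence (C 4, N 3, O 2, S 2, halogen 1):
  atom 1: C, bond orders sum to 1 (valence 4) → 3 H
  atom 2: C, bond orders sum to 4 (valence 4) → 0 H
  atom 3: C, bond orders sum to 3 (valence 4) → 1 H
  atom 4: N, bond orders sum to 3 (valence 3) → 0 H
  atom 5: C, bond orders sum to 4 (valence 4) → 0 H
  atom 6: F (halogen, monovalent) → 0 H
  atom 7: C, bond orders sum to 3 (valence 4) → 1 H
  atom 8: C, bond orders sum to 4 (valence 4) → 0 H
  atom 9: C, bond orders sum to 4 (valence 4) → 0 H
  atom 10: C, bond orders sum to 1 (valence 4) → 3 H
  atom 11: O, bond orders sum to 2 (valence 2) → 0 H
Totals → C:8, H:8, F:1, N:1, O:1.

C8H8FNO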